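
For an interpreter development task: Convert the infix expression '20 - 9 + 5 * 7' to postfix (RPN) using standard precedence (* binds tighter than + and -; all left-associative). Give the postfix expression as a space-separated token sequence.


Applying the shunting-yard algorithm:
  Operand 20 -> output
  Push '-' onto operator stack -> op-stack: [-]
  Operand 9 -> output
  See '+' (prec 1); top '-' (prec 1) >= it -> pop '-' to output
  Push '+' onto operator stack -> op-stack: [+]
  Operand 5 -> output
  Push '*' onto operator stack -> op-stack: [+, *]
  Operand 7 -> output
  End of input: pop '*' to output
  End of input: pop '+' to output
Postfix result: 20 9 - 5 7 * +

20 9 - 5 7 * +


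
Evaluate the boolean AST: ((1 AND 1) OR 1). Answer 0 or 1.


Step 1: Evaluate inner node
  1 AND 1 = 1
Step 2: Evaluate root node
  1 OR 1 = 1

1


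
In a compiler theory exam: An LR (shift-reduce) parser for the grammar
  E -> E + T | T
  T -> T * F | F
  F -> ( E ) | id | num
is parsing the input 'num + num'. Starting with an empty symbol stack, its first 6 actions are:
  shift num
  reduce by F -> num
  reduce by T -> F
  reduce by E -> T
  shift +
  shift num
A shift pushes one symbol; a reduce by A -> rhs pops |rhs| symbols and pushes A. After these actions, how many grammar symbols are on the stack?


Tracking the symbol stack through each action:
  Action 1: shift 'num' : push -> stack = [num] (size 1)
  Action 2: reduce by F -> num : pop 1, push F -> stack = [F] (size 1)
  Action 3: reduce by T -> F : pop 1, push T -> stack = [T] (size 1)
  Action 4: reduce by E -> T : pop 1, push E -> stack = [E] (size 1)
  Action 5: shift '+' : push -> stack = [E, +] (size 2)
  Action 6: shift 'num' : push -> stack = [E, +, num] (size 3)
Final stack size: 3

3


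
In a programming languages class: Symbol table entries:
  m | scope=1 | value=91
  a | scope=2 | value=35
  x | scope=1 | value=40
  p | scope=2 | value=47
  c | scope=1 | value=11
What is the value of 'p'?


Searching symbol table for 'p':
  m | scope=1 | value=91
  a | scope=2 | value=35
  x | scope=1 | value=40
  p | scope=2 | value=47 <- MATCH
  c | scope=1 | value=11
Found 'p' at scope 2 with value 47

47


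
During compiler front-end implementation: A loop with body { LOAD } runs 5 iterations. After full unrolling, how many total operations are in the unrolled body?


Loop body operations: LOAD (1 op per iteration)
Unrolling 5 iterations:
  Iteration 1: LOAD (1 ops)
  Iteration 2: LOAD (1 ops)
  Iteration 3: LOAD (1 ops)
  Iteration 4: LOAD (1 ops)
  Iteration 5: LOAD (1 ops)
Total: 5 iterations * 1 ops/iter = 5 operations

5


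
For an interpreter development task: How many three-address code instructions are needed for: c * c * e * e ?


Expression: c * c * e * e
Generating three-address code (respecting * over +/- precedence):
  Instruction 1: t1 = c * c
  Instruction 2: t2 = t1 * e
  Instruction 3: t3 = t2 * e
Total instructions: 3

3


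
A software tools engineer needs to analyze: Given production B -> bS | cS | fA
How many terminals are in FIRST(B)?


Production: B -> bS | cS | fA
Examining each alternative for leading terminals:
  B -> bS : first terminal = 'b'
  B -> cS : first terminal = 'c'
  B -> fA : first terminal = 'f'
FIRST(B) = {b, c, f}
Count: 3

3


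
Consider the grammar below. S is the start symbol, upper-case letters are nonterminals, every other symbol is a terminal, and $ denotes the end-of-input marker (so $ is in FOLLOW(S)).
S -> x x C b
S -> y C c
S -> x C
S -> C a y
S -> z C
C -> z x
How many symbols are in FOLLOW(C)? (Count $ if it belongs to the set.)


S is the start symbol and does not occur in any rule body, so FOLLOW(S) = {$}.
Examining every occurrence of C in a rule body:
  S -> x x C b : C is followed by terminal 'b' -> add 'b'
  S -> y C c : C is followed by terminal 'c' -> add 'c'
  S -> x C : C is at the right end -> add FOLLOW(S) = {$}
  S -> C a y : C is followed by terminal 'a' -> add 'a'
  S -> z C : C is at the right end -> add FOLLOW(S) = {$} (already in the set)
  C -> z x : C does not occur in the body -> contributes nothing
FOLLOW(C) = {a, b, c, $}
Count: 4

4


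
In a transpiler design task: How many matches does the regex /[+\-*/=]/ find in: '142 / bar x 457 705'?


Pattern: /[+\-*/=]/ (operators)
Input: '142 / bar x 457 705'
Scanning for matches:
  Match 1: '/'
Total matches: 1

1


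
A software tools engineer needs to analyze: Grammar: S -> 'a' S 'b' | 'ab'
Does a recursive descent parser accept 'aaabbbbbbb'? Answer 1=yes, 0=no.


Grammar accepts strings of the form a^n b^n (n >= 1)
Word: 'aaabbbbbbb'
Counting: 3 a's and 7 b's
Check: 3 == 7? No
Mismatch: a-count != b-count
Rejected

0


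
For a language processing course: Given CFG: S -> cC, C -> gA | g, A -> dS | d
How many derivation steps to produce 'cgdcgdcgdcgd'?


Grammar: S -> cC, C -> gA | g, A -> dS | d
Deriving 'cgdcgdcgdcgd':
Step 1: S -> cC => cC
Step 2: C -> gA => cgA
Step 3: A -> dS => cgdS
Step 4: S -> cC => cgdcC
Step 5: C -> gA => cgdcgA
Step 6: A -> dS => cgdcgdS
Step 7: S -> cC => cgdcgdcC
Step 8: C -> gA => cgdcgdcgA
Step 9: A -> dS => cgdcgdcgdS
Step 10: S -> cC => cgdcgdcgdcC
Step 11: C -> gA => cgdcgdcgdcgA
Step 12: A -> d => cgdcgdcgdcgd
Total derivation steps: 12

12


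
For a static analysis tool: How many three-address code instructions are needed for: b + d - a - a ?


Expression: b + d - a - a
Generating three-address code (respecting * over +/- precedence):
  Instruction 1: t1 = b + d
  Instruction 2: t2 = t1 - a
  Instruction 3: t3 = t2 - a
Total instructions: 3

3


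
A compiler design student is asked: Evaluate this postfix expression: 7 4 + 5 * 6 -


Processing tokens left to right:
Push 7, Push 4
Pop 7 and 4, compute 7 + 4 = 11, push 11
Push 5
Pop 11 and 5, compute 11 * 5 = 55, push 55
Push 6
Pop 55 and 6, compute 55 - 6 = 49, push 49
Stack result: 49

49


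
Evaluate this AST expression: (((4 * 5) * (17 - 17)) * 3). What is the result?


Expression: (((4 * 5) * (17 - 17)) * 3)
Evaluating step by step:
  4 * 5 = 20
  17 - 17 = 0
  20 * 0 = 0
  0 * 3 = 0
Result: 0

0


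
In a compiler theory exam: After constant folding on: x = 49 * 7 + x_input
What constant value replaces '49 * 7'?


Identifying constant sub-expression:
  Original: x = 49 * 7 + x_input
  49 and 7 are both compile-time constants
  Evaluating: 49 * 7 = 343
  After folding: x = 343 + x_input

343


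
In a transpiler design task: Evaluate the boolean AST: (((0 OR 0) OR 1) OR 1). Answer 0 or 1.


Step 1: Evaluate inner node
  0 OR 0 = 0
Step 2: Evaluate next node
  0 OR 1 = 1
Step 3: Evaluate root node
  1 OR 1 = 1

1


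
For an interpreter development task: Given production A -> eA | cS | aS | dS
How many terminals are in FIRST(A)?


Production: A -> eA | cS | aS | dS
Examining each alternative for leading terminals:
  A -> eA : first terminal = 'e'
  A -> cS : first terminal = 'c'
  A -> aS : first terminal = 'a'
  A -> dS : first terminal = 'd'
FIRST(A) = {a, c, d, e}
Count: 4

4


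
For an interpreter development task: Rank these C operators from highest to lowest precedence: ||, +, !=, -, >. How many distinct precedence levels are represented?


Looking up precedence for each operator:
  || -> precedence 1
  + -> precedence 5
  != -> precedence 3
  - -> precedence 5
  > -> precedence 4
Sorted highest to lowest: +, -, >, !=, ||
Distinct precedence values: [5, 4, 3, 1]
Number of distinct levels: 4

4


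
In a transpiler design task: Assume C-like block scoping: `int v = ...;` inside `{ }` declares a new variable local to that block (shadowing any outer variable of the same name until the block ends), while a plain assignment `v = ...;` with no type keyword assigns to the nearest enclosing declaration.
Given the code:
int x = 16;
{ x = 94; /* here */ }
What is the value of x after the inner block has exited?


Analyzing scoping rules:
Outer scope: declares x = 16
Inner block: 'x = 94;' has no type keyword, so it is an assignment to the outer x (no shadowing)
The assignment changed the outer variable itself, so the new value persists after the block -> 94
Result: 94

94


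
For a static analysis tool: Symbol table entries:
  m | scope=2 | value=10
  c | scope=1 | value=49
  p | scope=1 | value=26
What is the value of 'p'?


Searching symbol table for 'p':
  m | scope=2 | value=10
  c | scope=1 | value=49
  p | scope=1 | value=26 <- MATCH
Found 'p' at scope 1 with value 26

26


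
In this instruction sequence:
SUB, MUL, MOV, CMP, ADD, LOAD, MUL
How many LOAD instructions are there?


Scanning instruction sequence for LOAD:
  Position 1: SUB
  Position 2: MUL
  Position 3: MOV
  Position 4: CMP
  Position 5: ADD
  Position 6: LOAD <- MATCH
  Position 7: MUL
Matches at positions: [6]
Total LOAD count: 1

1


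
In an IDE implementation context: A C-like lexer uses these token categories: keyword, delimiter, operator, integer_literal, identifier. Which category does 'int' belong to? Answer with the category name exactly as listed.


Token: 'int'
Checking categories:
  identifier: no
  integer_literal: no
  operator: no
  keyword: YES
  delimiter: no
Category: keyword

keyword


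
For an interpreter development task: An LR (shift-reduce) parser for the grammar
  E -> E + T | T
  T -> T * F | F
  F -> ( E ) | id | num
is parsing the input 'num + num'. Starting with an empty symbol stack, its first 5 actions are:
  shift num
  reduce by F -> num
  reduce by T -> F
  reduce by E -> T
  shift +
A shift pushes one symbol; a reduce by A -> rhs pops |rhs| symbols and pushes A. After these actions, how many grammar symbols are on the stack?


Tracking the symbol stack through each action:
  Action 1: shift 'num' : push -> stack = [num] (size 1)
  Action 2: reduce by F -> num : pop 1, push F -> stack = [F] (size 1)
  Action 3: reduce by T -> F : pop 1, push T -> stack = [T] (size 1)
  Action 4: reduce by E -> T : pop 1, push E -> stack = [E] (size 1)
  Action 5: shift '+' : push -> stack = [E, +] (size 2)
Final stack size: 2

2


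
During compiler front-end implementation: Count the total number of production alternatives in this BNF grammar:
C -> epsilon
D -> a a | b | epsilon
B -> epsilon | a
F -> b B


Counting alternatives per rule:
  C: 1 alternative(s)
  D: 3 alternative(s)
  B: 2 alternative(s)
  F: 1 alternative(s)
Sum: 1 + 3 + 2 + 1 = 7

7


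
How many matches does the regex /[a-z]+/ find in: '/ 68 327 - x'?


Pattern: /[a-z]+/ (identifiers)
Input: '/ 68 327 - x'
Scanning for matches:
  Match 1: 'x'
Total matches: 1

1


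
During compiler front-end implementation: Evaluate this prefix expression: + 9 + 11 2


Parsing prefix expression: + 9 + 11 2
Step 1: Innermost operation '+ 11 2'
  11 + 2 = 13
Step 2: Outer operation '+ 9 [13]'
  9 + 13 = 22

22


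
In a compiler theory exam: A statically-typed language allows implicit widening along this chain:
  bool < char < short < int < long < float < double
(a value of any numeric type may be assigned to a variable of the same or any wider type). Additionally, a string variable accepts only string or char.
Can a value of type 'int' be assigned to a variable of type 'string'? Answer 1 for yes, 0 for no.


Target variable type: string
Source value type: int
Rule: string accepts only {string, char}
  source 'int' in {string, char}? No
Result: 0

0


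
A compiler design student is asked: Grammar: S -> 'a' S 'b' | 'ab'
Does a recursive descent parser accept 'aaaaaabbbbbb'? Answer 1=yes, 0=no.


Grammar accepts strings of the form a^n b^n (n >= 1)
Word: 'aaaaaabbbbbb'
Counting: 6 a's and 6 b's
Check: 6 == 6? Yes
Derivation (S -> aSb applied 5 time(s), then S -> ab): S => aSb => aaSbb => aaaSbbb => aaaaSbbbb => aaaaaSbbbbb => aaaaaabbbbbb
Accepted

1


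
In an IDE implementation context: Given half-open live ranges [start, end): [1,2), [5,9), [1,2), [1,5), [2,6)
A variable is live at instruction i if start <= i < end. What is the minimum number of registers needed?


Live ranges:
  Var0: [1, 2)
  Var1: [5, 9)
  Var2: [1, 2)
  Var3: [1, 5)
  Var4: [2, 6)
Sweep-line events (position, delta, active):
  pos=1 start -> active=1
  pos=1 start -> active=2
  pos=1 start -> active=3
  pos=2 end -> active=2
  pos=2 end -> active=1
  pos=2 start -> active=2
  pos=5 end -> active=1
  pos=5 start -> active=2
  pos=6 end -> active=1
  pos=9 end -> active=0
Maximum simultaneous active: 3
Minimum registers needed: 3

3


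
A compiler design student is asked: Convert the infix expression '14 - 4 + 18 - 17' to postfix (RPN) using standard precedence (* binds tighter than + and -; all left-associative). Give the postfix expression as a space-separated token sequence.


Applying the shunting-yard algorithm:
  Operand 14 -> output
  Push '-' onto operator stack -> op-stack: [-]
  Operand 4 -> output
  See '+' (prec 1); top '-' (prec 1) >= it -> pop '-' to output
  Push '+' onto operator stack -> op-stack: [+]
  Operand 18 -> output
  See '-' (prec 1); top '+' (prec 1) >= it -> pop '+' to output
  Push '-' onto operator stack -> op-stack: [-]
  Operand 17 -> output
  End of input: pop '-' to output
Postfix result: 14 4 - 18 + 17 -

14 4 - 18 + 17 -


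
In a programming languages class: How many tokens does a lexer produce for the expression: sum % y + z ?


Scanning 'sum % y + z'
Token 1: 'sum' -> identifier
Token 2: '%' -> operator
Token 3: 'y' -> identifier
Token 4: '+' -> operator
Token 5: 'z' -> identifier
Total tokens: 5

5


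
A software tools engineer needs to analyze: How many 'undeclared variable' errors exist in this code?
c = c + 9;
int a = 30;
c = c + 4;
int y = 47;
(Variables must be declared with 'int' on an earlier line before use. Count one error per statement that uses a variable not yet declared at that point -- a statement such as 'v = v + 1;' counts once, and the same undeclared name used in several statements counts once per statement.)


Scanning code line by line:
  Line 1: use 'c' -> ERROR (undeclared)
  Line 2: declare 'a' -> declared = ['a']
  Line 3: use 'c' -> ERROR (undeclared)
  Line 4: declare 'y' -> declared = ['a', 'y']
Total undeclared variable errors: 2

2


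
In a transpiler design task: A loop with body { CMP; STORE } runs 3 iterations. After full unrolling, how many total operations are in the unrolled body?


Loop body operations: CMP, STORE (2 ops per iteration)
Unrolling 3 iterations:
  Iteration 1: CMP, STORE (2 ops)
  Iteration 2: CMP, STORE (2 ops)
  Iteration 3: CMP, STORE (2 ops)
Total: 3 iterations * 2 ops/iter = 6 operations

6


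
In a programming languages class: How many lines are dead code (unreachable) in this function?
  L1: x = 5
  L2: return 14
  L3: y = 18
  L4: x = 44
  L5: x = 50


Analyzing control flow:
  L1: reachable (before return)
  L2: reachable (return statement)
  L3: DEAD (after return at L2)
  L4: DEAD (after return at L2)
  L5: DEAD (after return at L2)
Return at L2, total lines = 5
Dead lines: L3 through L5
Count: 3

3


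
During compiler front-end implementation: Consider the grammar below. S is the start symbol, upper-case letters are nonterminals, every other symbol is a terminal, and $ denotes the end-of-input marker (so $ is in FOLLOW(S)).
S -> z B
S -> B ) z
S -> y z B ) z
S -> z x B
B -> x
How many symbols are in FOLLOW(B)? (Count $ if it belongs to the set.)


S is the start symbol and does not occur in any rule body, so FOLLOW(S) = {$}.
Examining every occurrence of B in a rule body:
  S -> z B : B is at the right end -> add FOLLOW(S) = {$}
  S -> B ) z : B is followed by terminal ')' -> add ')'
  S -> y z B ) z : B is followed by terminal ')' -> add ')' (already in the set)
  S -> z x B : B is at the right end -> add FOLLOW(S) = {$} (already in the set)
  B -> x : B does not occur in the body -> contributes nothing
FOLLOW(B) = {), $}
Count: 2

2


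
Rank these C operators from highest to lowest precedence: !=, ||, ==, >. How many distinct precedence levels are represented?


Looking up precedence for each operator:
  != -> precedence 3
  || -> precedence 1
  == -> precedence 3
  > -> precedence 4
Sorted highest to lowest: >, !=, ==, ||
Distinct precedence values: [4, 3, 1]
Number of distinct levels: 3

3


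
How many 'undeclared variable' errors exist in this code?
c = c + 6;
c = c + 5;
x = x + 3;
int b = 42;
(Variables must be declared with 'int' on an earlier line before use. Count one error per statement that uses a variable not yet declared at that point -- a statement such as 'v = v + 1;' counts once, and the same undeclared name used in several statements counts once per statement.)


Scanning code line by line:
  Line 1: use 'c' -> ERROR (undeclared)
  Line 2: use 'c' -> ERROR (undeclared)
  Line 3: use 'x' -> ERROR (undeclared)
  Line 4: declare 'b' -> declared = ['b']
Total undeclared variable errors: 3

3


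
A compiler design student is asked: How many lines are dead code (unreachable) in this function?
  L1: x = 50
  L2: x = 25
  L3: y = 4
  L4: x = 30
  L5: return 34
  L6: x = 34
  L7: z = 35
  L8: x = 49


Analyzing control flow:
  L1: reachable (before return)
  L2: reachable (before return)
  L3: reachable (before return)
  L4: reachable (before return)
  L5: reachable (return statement)
  L6: DEAD (after return at L5)
  L7: DEAD (after return at L5)
  L8: DEAD (after return at L5)
Return at L5, total lines = 8
Dead lines: L6 through L8
Count: 3

3


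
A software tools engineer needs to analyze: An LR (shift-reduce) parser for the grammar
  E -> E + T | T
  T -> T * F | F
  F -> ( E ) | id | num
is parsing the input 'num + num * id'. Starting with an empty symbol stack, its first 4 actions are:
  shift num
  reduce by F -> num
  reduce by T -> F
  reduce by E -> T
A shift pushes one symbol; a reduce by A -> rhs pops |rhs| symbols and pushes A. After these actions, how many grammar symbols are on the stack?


Tracking the symbol stack through each action:
  Action 1: shift 'num' : push -> stack = [num] (size 1)
  Action 2: reduce by F -> num : pop 1, push F -> stack = [F] (size 1)
  Action 3: reduce by T -> F : pop 1, push T -> stack = [T] (size 1)
  Action 4: reduce by E -> T : pop 1, push E -> stack = [E] (size 1)
Final stack size: 1

1


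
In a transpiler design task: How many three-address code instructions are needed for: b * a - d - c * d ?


Expression: b * a - d - c * d
Generating three-address code (respecting * over +/- precedence):
  Instruction 1: t1 = b * a
  Instruction 2: t2 = c * d
  Instruction 3: t3 = t1 - d
  Instruction 4: t4 = t3 - t2
Total instructions: 4

4


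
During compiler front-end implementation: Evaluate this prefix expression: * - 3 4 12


Parsing prefix expression: * - 3 4 12
Step 1: Innermost operation '- 3 4'
  3 - 4 = -1
Step 2: Outer operation '* [-1] 12'
  -1 * 12 = -12

-12


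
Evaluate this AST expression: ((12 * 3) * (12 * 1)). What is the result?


Expression: ((12 * 3) * (12 * 1))
Evaluating step by step:
  12 * 3 = 36
  12 * 1 = 12
  36 * 12 = 432
Result: 432

432


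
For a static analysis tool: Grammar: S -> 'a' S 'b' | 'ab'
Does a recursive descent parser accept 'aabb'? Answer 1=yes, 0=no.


Grammar accepts strings of the form a^n b^n (n >= 1)
Word: 'aabb'
Counting: 2 a's and 2 b's
Check: 2 == 2? Yes
Derivation (S -> aSb applied 1 time(s), then S -> ab): S => aSb => aabb
Accepted

1


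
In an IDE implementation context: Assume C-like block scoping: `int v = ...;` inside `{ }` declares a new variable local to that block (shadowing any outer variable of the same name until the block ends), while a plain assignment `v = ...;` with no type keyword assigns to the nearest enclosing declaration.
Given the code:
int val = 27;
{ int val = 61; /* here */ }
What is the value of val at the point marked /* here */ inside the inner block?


Analyzing scoping rules:
Outer scope: declares val = 27
Inner block: 'int val = 61;' declares a NEW val that shadows the outer one
Inside the block the inner declaration is in scope -> 61
Result: 61

61


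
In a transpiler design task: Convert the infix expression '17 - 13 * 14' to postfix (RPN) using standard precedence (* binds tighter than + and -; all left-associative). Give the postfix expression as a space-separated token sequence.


Applying the shunting-yard algorithm:
  Operand 17 -> output
  Push '-' onto operator stack -> op-stack: [-]
  Operand 13 -> output
  Push '*' onto operator stack -> op-stack: [-, *]
  Operand 14 -> output
  End of input: pop '*' to output
  End of input: pop '-' to output
Postfix result: 17 13 14 * -

17 13 14 * -


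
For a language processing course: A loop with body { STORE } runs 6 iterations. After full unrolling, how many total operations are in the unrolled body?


Loop body operations: STORE (1 op per iteration)
Unrolling 6 iterations:
  Iteration 1: STORE (1 ops)
  Iteration 2: STORE (1 ops)
  Iteration 3: STORE (1 ops)
  Iteration 4: STORE (1 ops)
  Iteration 5: STORE (1 ops)
  Iteration 6: STORE (1 ops)
Total: 6 iterations * 1 ops/iter = 6 operations

6


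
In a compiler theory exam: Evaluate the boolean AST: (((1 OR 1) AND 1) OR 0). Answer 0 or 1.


Step 1: Evaluate inner node
  1 OR 1 = 1
Step 2: Evaluate next node
  1 AND 1 = 1
Step 3: Evaluate root node
  1 OR 0 = 1

1


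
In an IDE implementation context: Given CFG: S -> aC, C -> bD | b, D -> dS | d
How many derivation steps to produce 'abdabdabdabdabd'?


Grammar: S -> aC, C -> bD | b, D -> dS | d
Deriving 'abdabdabdabdabd':
Step 1: S -> aC => aC
Step 2: C -> bD => abD
Step 3: D -> dS => abdS
Step 4: S -> aC => abdaC
Step 5: C -> bD => abdabD
Step 6: D -> dS => abdabdS
Step 7: S -> aC => abdabdaC
Step 8: C -> bD => abdabdabD
Step 9: D -> dS => abdabdabdS
Step 10: S -> aC => abdabdabdaC
Step 11: C -> bD => abdabdabdabD
Step 12: D -> dS => abdabdabdabdS
Step 13: S -> aC => abdabdabdabdaC
Step 14: C -> bD => abdabdabdabdabD
Step 15: D -> d => abdabdabdabdabd
Total derivation steps: 15

15


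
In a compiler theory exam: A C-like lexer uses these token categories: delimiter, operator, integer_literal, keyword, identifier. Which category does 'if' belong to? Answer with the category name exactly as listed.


Token: 'if'
Checking categories:
  identifier: no
  integer_literal: no
  operator: no
  keyword: YES
  delimiter: no
Category: keyword

keyword


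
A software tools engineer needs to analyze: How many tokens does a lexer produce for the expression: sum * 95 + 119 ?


Scanning 'sum * 95 + 119'
Token 1: 'sum' -> identifier
Token 2: '*' -> operator
Token 3: '95' -> integer_literal
Token 4: '+' -> operator
Token 5: '119' -> integer_literal
Total tokens: 5

5


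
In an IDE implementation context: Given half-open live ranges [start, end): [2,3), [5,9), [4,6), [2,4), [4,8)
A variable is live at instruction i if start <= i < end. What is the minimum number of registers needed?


Live ranges:
  Var0: [2, 3)
  Var1: [5, 9)
  Var2: [4, 6)
  Var3: [2, 4)
  Var4: [4, 8)
Sweep-line events (position, delta, active):
  pos=2 start -> active=1
  pos=2 start -> active=2
  pos=3 end -> active=1
  pos=4 end -> active=0
  pos=4 start -> active=1
  pos=4 start -> active=2
  pos=5 start -> active=3
  pos=6 end -> active=2
  pos=8 end -> active=1
  pos=9 end -> active=0
Maximum simultaneous active: 3
Minimum registers needed: 3

3


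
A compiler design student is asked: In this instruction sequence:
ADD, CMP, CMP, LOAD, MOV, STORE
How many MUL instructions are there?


Scanning instruction sequence for MUL:
  Position 1: ADD
  Position 2: CMP
  Position 3: CMP
  Position 4: LOAD
  Position 5: MOV
  Position 6: STORE
Matches at positions: []
Total MUL count: 0

0


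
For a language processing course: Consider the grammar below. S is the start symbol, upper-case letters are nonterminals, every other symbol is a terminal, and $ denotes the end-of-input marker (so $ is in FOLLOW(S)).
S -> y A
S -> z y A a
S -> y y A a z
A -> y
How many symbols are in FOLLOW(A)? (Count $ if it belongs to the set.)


S is the start symbol and does not occur in any rule body, so FOLLOW(S) = {$}.
Examining every occurrence of A in a rule body:
  S -> y A : A is at the right end -> add FOLLOW(S) = {$}
  S -> z y A a : A is followed by terminal 'a' -> add 'a'
  S -> y y A a z : A is followed by terminal 'a' -> add 'a' (already in the set)
  A -> y : A does not occur in the body -> contributes nothing
FOLLOW(A) = {a, $}
Count: 2

2


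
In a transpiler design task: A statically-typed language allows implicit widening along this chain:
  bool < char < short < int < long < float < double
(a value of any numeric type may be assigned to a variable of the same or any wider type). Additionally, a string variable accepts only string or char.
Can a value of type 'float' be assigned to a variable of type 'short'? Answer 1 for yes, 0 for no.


Target variable type: short
Source value type: float
Numeric ranks: float=5, short=2
Widening allowed iff rank(source) <= rank(target): 5 <= 2? No
Result: 0

0


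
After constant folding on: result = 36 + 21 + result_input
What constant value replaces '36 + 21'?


Identifying constant sub-expression:
  Original: result = 36 + 21 + result_input
  36 and 21 are both compile-time constants
  Evaluating: 36 + 21 = 57
  After folding: result = 57 + result_input

57


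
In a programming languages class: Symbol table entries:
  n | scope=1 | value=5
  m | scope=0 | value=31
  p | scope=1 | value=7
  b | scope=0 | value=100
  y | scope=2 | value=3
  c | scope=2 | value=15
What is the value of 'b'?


Searching symbol table for 'b':
  n | scope=1 | value=5
  m | scope=0 | value=31
  p | scope=1 | value=7
  b | scope=0 | value=100 <- MATCH
  y | scope=2 | value=3
  c | scope=2 | value=15
Found 'b' at scope 0 with value 100

100


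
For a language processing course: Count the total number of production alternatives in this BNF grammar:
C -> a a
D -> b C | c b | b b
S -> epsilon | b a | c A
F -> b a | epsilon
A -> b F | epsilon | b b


Counting alternatives per rule:
  C: 1 alternative(s)
  D: 3 alternative(s)
  S: 3 alternative(s)
  F: 2 alternative(s)
  A: 3 alternative(s)
Sum: 1 + 3 + 3 + 2 + 3 = 12

12


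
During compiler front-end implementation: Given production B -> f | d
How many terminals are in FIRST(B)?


Production: B -> f | d
Examining each alternative for leading terminals:
  B -> f : first terminal = 'f'
  B -> d : first terminal = 'd'
FIRST(B) = {d, f}
Count: 2

2


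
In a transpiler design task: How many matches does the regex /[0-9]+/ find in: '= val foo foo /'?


Pattern: /[0-9]+/ (int literals)
Input: '= val foo foo /'
Scanning for matches:
Total matches: 0

0


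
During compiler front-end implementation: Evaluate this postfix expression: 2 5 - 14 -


Processing tokens left to right:
Push 2, Push 5
Pop 2 and 5, compute 2 - 5 = -3, push -3
Push 14
Pop -3 and 14, compute -3 - 14 = -17, push -17
Stack result: -17

-17


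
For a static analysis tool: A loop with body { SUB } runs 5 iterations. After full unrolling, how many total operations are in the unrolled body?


Loop body operations: SUB (1 op per iteration)
Unrolling 5 iterations:
  Iteration 1: SUB (1 ops)
  Iteration 2: SUB (1 ops)
  Iteration 3: SUB (1 ops)
  Iteration 4: SUB (1 ops)
  Iteration 5: SUB (1 ops)
Total: 5 iterations * 1 ops/iter = 5 operations

5


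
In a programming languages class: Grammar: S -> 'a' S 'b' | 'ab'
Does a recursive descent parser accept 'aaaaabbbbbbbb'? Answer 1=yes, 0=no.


Grammar accepts strings of the form a^n b^n (n >= 1)
Word: 'aaaaabbbbbbbb'
Counting: 5 a's and 8 b's
Check: 5 == 8? No
Mismatch: a-count != b-count
Rejected

0


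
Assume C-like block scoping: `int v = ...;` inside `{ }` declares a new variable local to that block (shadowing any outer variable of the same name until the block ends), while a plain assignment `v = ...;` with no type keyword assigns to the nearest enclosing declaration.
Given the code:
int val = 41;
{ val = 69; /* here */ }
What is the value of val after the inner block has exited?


Analyzing scoping rules:
Outer scope: declares val = 41
Inner block: 'val = 69;' has no type keyword, so it is an assignment to the outer val (no shadowing)
The assignment changed the outer variable itself, so the new value persists after the block -> 69
Result: 69

69


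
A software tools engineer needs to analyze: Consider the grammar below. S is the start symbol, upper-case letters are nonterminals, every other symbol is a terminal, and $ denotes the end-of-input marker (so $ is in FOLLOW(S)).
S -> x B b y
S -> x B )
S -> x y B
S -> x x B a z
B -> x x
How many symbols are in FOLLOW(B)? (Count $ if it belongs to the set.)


S is the start symbol and does not occur in any rule body, so FOLLOW(S) = {$}.
Examining every occurrence of B in a rule body:
  S -> x B b y : B is followed by terminal 'b' -> add 'b'
  S -> x B ) : B is followed by terminal ')' -> add ')'
  S -> x y B : B is at the right end -> add FOLLOW(S) = {$}
  S -> x x B a z : B is followed by terminal 'a' -> add 'a'
  B -> x x : B does not occur in the body -> contributes nothing
FOLLOW(B) = {), a, b, $}
Count: 4

4


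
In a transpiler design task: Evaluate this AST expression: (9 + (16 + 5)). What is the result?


Expression: (9 + (16 + 5))
Evaluating step by step:
  16 + 5 = 21
  9 + 21 = 30
Result: 30

30


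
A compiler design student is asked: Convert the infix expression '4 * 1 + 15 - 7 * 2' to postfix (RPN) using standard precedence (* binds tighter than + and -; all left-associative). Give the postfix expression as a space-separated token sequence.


Applying the shunting-yard algorithm:
  Operand 4 -> output
  Push '*' onto operator stack -> op-stack: [*]
  Operand 1 -> output
  See '+' (prec 1); top '*' (prec 2) >= it -> pop '*' to output
  Push '+' onto operator stack -> op-stack: [+]
  Operand 15 -> output
  See '-' (prec 1); top '+' (prec 1) >= it -> pop '+' to output
  Push '-' onto operator stack -> op-stack: [-]
  Operand 7 -> output
  Push '*' onto operator stack -> op-stack: [-, *]
  Operand 2 -> output
  End of input: pop '*' to output
  End of input: pop '-' to output
Postfix result: 4 1 * 15 + 7 2 * -

4 1 * 15 + 7 2 * -


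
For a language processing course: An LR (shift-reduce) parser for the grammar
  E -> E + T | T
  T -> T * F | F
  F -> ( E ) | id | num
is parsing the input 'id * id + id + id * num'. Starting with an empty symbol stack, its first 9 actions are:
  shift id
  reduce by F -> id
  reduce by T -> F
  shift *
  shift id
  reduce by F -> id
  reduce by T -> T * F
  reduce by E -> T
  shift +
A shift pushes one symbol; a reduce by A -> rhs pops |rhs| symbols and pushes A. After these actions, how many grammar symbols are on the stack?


Tracking the symbol stack through each action:
  Action 1: shift 'id' : push -> stack = [id] (size 1)
  Action 2: reduce by F -> id : pop 1, push F -> stack = [F] (size 1)
  Action 3: reduce by T -> F : pop 1, push T -> stack = [T] (size 1)
  Action 4: shift '*' : push -> stack = [T, *] (size 2)
  Action 5: shift 'id' : push -> stack = [T, *, id] (size 3)
  Action 6: reduce by F -> id : pop 1, push F -> stack = [T, *, F] (size 3)
  Action 7: reduce by T -> T * F : pop 3, push T -> stack = [T] (size 1)
  Action 8: reduce by E -> T : pop 1, push E -> stack = [E] (size 1)
  Action 9: shift '+' : push -> stack = [E, +] (size 2)
Final stack size: 2

2


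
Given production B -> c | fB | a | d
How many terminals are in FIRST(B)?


Production: B -> c | fB | a | d
Examining each alternative for leading terminals:
  B -> c : first terminal = 'c'
  B -> fB : first terminal = 'f'
  B -> a : first terminal = 'a'
  B -> d : first terminal = 'd'
FIRST(B) = {a, c, d, f}
Count: 4

4


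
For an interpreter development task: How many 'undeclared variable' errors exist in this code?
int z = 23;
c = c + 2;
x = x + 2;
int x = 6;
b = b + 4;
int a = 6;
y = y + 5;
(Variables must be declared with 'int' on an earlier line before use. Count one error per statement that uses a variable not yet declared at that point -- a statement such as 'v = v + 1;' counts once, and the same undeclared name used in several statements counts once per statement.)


Scanning code line by line:
  Line 1: declare 'z' -> declared = ['z']
  Line 2: use 'c' -> ERROR (undeclared)
  Line 3: use 'x' -> ERROR (undeclared)
  Line 4: declare 'x' -> declared = ['x', 'z']
  Line 5: use 'b' -> ERROR (undeclared)
  Line 6: declare 'a' -> declared = ['a', 'x', 'z']
  Line 7: use 'y' -> ERROR (undeclared)
Total undeclared variable errors: 4

4


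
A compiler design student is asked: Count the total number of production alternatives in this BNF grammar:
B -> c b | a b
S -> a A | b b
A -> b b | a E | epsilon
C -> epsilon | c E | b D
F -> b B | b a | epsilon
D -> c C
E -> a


Counting alternatives per rule:
  B: 2 alternative(s)
  S: 2 alternative(s)
  A: 3 alternative(s)
  C: 3 alternative(s)
  F: 3 alternative(s)
  D: 1 alternative(s)
  E: 1 alternative(s)
Sum: 2 + 2 + 3 + 3 + 3 + 1 + 1 = 15

15


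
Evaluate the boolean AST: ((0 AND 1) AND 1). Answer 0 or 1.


Step 1: Evaluate inner node
  0 AND 1 = 0
Step 2: Evaluate root node
  0 AND 1 = 0

0


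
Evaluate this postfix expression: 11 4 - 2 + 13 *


Processing tokens left to right:
Push 11, Push 4
Pop 11 and 4, compute 11 - 4 = 7, push 7
Push 2
Pop 7 and 2, compute 7 + 2 = 9, push 9
Push 13
Pop 9 and 13, compute 9 * 13 = 117, push 117
Stack result: 117

117


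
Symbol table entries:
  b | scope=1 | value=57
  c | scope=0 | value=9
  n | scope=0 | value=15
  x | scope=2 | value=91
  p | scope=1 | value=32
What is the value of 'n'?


Searching symbol table for 'n':
  b | scope=1 | value=57
  c | scope=0 | value=9
  n | scope=0 | value=15 <- MATCH
  x | scope=2 | value=91
  p | scope=1 | value=32
Found 'n' at scope 0 with value 15

15


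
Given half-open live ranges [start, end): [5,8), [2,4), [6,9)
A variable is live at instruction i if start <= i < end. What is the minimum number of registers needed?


Live ranges:
  Var0: [5, 8)
  Var1: [2, 4)
  Var2: [6, 9)
Sweep-line events (position, delta, active):
  pos=2 start -> active=1
  pos=4 end -> active=0
  pos=5 start -> active=1
  pos=6 start -> active=2
  pos=8 end -> active=1
  pos=9 end -> active=0
Maximum simultaneous active: 2
Minimum registers needed: 2

2


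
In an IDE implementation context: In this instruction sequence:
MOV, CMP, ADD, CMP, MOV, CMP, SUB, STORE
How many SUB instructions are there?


Scanning instruction sequence for SUB:
  Position 1: MOV
  Position 2: CMP
  Position 3: ADD
  Position 4: CMP
  Position 5: MOV
  Position 6: CMP
  Position 7: SUB <- MATCH
  Position 8: STORE
Matches at positions: [7]
Total SUB count: 1

1


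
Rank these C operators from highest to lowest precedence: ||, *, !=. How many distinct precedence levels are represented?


Looking up precedence for each operator:
  || -> precedence 1
  * -> precedence 6
  != -> precedence 3
Sorted highest to lowest: *, !=, ||
Distinct precedence values: [6, 3, 1]
Number of distinct levels: 3

3


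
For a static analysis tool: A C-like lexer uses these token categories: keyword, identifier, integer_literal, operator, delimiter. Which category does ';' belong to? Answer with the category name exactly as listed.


Token: ';'
Checking categories:
  identifier: no
  integer_literal: no
  operator: no
  keyword: no
  delimiter: YES
Category: delimiter

delimiter


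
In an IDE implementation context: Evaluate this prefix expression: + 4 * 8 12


Parsing prefix expression: + 4 * 8 12
Step 1: Innermost operation '* 8 12'
  8 * 12 = 96
Step 2: Outer operation '+ 4 [96]'
  4 + 96 = 100

100


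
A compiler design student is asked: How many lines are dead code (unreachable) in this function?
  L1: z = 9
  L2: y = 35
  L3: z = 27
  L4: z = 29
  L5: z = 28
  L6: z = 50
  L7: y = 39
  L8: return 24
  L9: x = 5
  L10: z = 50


Analyzing control flow:
  L1: reachable (before return)
  L2: reachable (before return)
  L3: reachable (before return)
  L4: reachable (before return)
  L5: reachable (before return)
  L6: reachable (before return)
  L7: reachable (before return)
  L8: reachable (return statement)
  L9: DEAD (after return at L8)
  L10: DEAD (after return at L8)
Return at L8, total lines = 10
Dead lines: L9 through L10
Count: 2

2


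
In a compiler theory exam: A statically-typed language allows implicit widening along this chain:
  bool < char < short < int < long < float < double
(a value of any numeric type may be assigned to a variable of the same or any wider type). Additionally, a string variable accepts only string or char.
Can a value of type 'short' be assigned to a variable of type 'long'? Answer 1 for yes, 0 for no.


Target variable type: long
Source value type: short
Numeric ranks: short=2, long=4
Widening allowed iff rank(source) <= rank(target): 2 <= 4? Yes
Result: 1

1


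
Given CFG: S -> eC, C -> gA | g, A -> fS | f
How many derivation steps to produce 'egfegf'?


Grammar: S -> eC, C -> gA | g, A -> fS | f
Deriving 'egfegf':
Step 1: S -> eC => eC
Step 2: C -> gA => egA
Step 3: A -> fS => egfS
Step 4: S -> eC => egfeC
Step 5: C -> gA => egfegA
Step 6: A -> f => egfegf
Total derivation steps: 6

6


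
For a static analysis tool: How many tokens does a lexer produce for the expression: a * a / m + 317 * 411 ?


Scanning 'a * a / m + 317 * 411'
Token 1: 'a' -> identifier
Token 2: '*' -> operator
Token 3: 'a' -> identifier
Token 4: '/' -> operator
Token 5: 'm' -> identifier
Token 6: '+' -> operator
Token 7: '317' -> integer_literal
Token 8: '*' -> operator
Token 9: '411' -> integer_literal
Total tokens: 9

9


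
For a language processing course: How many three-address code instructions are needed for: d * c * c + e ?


Expression: d * c * c + e
Generating three-address code (respecting * over +/- precedence):
  Instruction 1: t1 = d * c
  Instruction 2: t2 = t1 * c
  Instruction 3: t3 = t2 + e
Total instructions: 3

3


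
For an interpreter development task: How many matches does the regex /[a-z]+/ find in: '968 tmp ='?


Pattern: /[a-z]+/ (identifiers)
Input: '968 tmp ='
Scanning for matches:
  Match 1: 'tmp'
Total matches: 1

1


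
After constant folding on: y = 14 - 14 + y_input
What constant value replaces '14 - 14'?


Identifying constant sub-expression:
  Original: y = 14 - 14 + y_input
  14 and 14 are both compile-time constants
  Evaluating: 14 - 14 = 0
  After folding: y = 0 + y_input

0


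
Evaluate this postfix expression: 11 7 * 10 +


Processing tokens left to right:
Push 11, Push 7
Pop 11 and 7, compute 11 * 7 = 77, push 77
Push 10
Pop 77 and 10, compute 77 + 10 = 87, push 87
Stack result: 87

87


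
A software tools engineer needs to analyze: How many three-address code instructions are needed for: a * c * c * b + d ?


Expression: a * c * c * b + d
Generating three-address code (respecting * over +/- precedence):
  Instruction 1: t1 = a * c
  Instruction 2: t2 = t1 * c
  Instruction 3: t3 = t2 * b
  Instruction 4: t4 = t3 + d
Total instructions: 4

4


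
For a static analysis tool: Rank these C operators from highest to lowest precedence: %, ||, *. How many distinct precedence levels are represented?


Looking up precedence for each operator:
  % -> precedence 6
  || -> precedence 1
  * -> precedence 6
Sorted highest to lowest: %, *, ||
Distinct precedence values: [6, 1]
Number of distinct levels: 2

2


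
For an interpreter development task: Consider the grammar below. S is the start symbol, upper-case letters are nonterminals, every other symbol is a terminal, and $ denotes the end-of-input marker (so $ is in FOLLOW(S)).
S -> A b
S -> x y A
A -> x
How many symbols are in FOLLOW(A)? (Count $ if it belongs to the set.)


S is the start symbol and does not occur in any rule body, so FOLLOW(S) = {$}.
Examining every occurrence of A in a rule body:
  S -> A b : A is followed by terminal 'b' -> add 'b'
  S -> x y A : A is at the right end -> add FOLLOW(S) = {$}
  A -> x : A does not occur in the body -> contributes nothing
FOLLOW(A) = {b, $}
Count: 2

2


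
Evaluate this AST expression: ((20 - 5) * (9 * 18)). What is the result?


Expression: ((20 - 5) * (9 * 18))
Evaluating step by step:
  20 - 5 = 15
  9 * 18 = 162
  15 * 162 = 2430
Result: 2430

2430
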